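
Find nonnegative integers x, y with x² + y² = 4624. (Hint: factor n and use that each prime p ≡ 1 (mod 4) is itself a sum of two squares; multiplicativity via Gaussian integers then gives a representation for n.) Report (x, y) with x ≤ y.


Step 1: Factor n = 4624 = 2^4 · 17^2.
Step 2: Check the mod-4 condition on each prime factor: 2 = 2 (special); 17 ≡ 1 (mod 4), exponent 2.
All primes ≡ 3 (mod 4) appear to even exponent (or don't appear), so by the two-squares theorem n IS expressible as a sum of two squares.
Step 3: Build a representation. Group n = k² · m with k = 4 and m = 17 · 17 = 289 (a product of primes ≡ 1 (mod 4)); a representation of m scales to one of n via (k·x)² + (k·y)² = k²(x² + y²). Each prime p ≡ 1 (mod 4) is itself a sum of two squares; find a² by testing p − a² for a perfect square:
  17: 17 − 1² = 16 = 4² ⇒ 17 = 1² + 4².
  Combine using the Brahmagupta–Fibonacci identity (a² + b²)(c² + d²) = (ac − bd)² + (ad + bc)² = (ac + bd)² + (ad − bc)²:
  17 · 17 = 289: from (1² + 4²)(1² + 4²), take (1·1 − 4·4, 1·4 + 4·1) = (1 − 16, 4 + 4) = (-15, 8); dropping signs (only squares matter) gives (15, 8); check 15² + 8² = 225 + 64 = 289 ✓.
  Scale by k = 4: (4·15, 4·8) = (60, 32).
Step 4: Order so x ≤ y and verify: 32² + 60² = 1024 + 3600 = 4624 = n. ✓

n = 4624 = 32² + 60² (one valid representation with x ≤ y).


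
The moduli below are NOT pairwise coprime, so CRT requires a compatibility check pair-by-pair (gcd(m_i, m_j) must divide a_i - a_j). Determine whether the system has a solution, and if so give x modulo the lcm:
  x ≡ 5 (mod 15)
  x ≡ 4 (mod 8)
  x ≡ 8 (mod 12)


Moduli 15, 8, 12 are not pairwise coprime, so CRT works modulo lcm(m_i) when all pairwise compatibility conditions hold.
Pairwise compatibility: gcd(m_i, m_j) must divide a_i - a_j for every pair.
Merge one congruence at a time:
  Start: x ≡ 5 (mod 15).
  Combine with x ≡ 4 (mod 8): gcd(15, 8) = 1; 4 - 5 = -1, which IS divisible by 1, so compatible.
    Write x = 5 + 15·t and substitute into x ≡ 4 (mod 8): 15·t ≡ 4 − 5 = -1 (mod 8).
    Reduce coefficients mod 8: 7·t ≡ 7 (mod 8).
    The inverse of 7 mod 8 is 7 (since 7·7 = 49 = 6·8 + 1), so t ≡ 7·7 = 49 ≡ 1 (mod 8).
    Then x = 5 + 15·1 = 20, valid modulo lcm(15, 8) = 120: x ≡ 20 (mod 120).
  Combine with x ≡ 8 (mod 12): gcd(120, 12) = 12; 8 - 20 = -12, which IS divisible by 12, so compatible.
    Write x = 20 + 120·t and substitute into x ≡ 8 (mod 12): 120·t ≡ 8 − 20 = -12 (mod 12).
    Divide the congruence (and modulus) by g = 12: 10·t ≡ -1 (mod 1).
    Modulo 1 every t works; take t = 0.
    Then x = 20 + 120·0 = 20, valid modulo lcm(120, 12) = 120: x ≡ 20 (mod 120).
Verify: 20 mod 15 = 5, 20 mod 8 = 4, 20 mod 12 = 8.

x ≡ 20 (mod 120).


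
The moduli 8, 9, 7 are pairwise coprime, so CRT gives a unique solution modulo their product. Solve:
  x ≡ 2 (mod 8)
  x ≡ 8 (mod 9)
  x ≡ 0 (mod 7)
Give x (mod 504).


Moduli 8, 9, 7 are pairwise coprime; by CRT there is a unique solution modulo M = 8 · 9 · 7 = 504.
Solve pairwise, accumulating the modulus:
  Start with x ≡ 2 (mod 8).
  Combine with x ≡ 8 (mod 9): since gcd(8, 9) = 1, we get a unique residue mod 72.
    Write x = 2 + 8·t and substitute into x ≡ 8 (mod 9): 8·t ≡ 8 − 2 = 6 (mod 9).
    The inverse of 8 mod 9 is 8 (since 8·8 = 64 = 7·9 + 1), so t ≡ 8·6 = 48 ≡ 3 (mod 9).
    Then x = 2 + 8·3 = 26, valid modulo lcm(8, 9) = 72: x ≡ 26 (mod 72).
  Combine with x ≡ 0 (mod 7): since gcd(72, 7) = 1, we get a unique residue mod 504.
    Write x = 26 + 72·t and substitute into x ≡ 0 (mod 7): 72·t ≡ 0 − 26 = -26 (mod 7).
    Reduce coefficients mod 7: 2·t ≡ 2 (mod 7).
    The inverse of 2 mod 7 is 4 (since 2·4 = 8 = 1·7 + 1), so t ≡ 4·2 = 8 ≡ 1 (mod 7).
    Then x = 26 + 72·1 = 98, valid modulo lcm(72, 7) = 504: x ≡ 98 (mod 504).
Verify: 98 mod 8 = 2 ✓, 98 mod 9 = 8 ✓, 98 mod 7 = 0 ✓.

x ≡ 98 (mod 504).


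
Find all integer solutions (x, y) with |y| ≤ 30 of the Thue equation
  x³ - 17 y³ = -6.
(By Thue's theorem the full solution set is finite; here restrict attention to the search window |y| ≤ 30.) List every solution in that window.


The equation is x³ - 17y³ = -6. For fixed y, x³ = 17·y³ − 6, so a solution requires the RHS to be a perfect cube.
Strategy: iterate y from -30 to 30, compute RHS = 17·y³ − 6, and check whether it is a (positive or negative) perfect cube.
Check small values of y:
  y = 0: RHS = -6 is not a perfect cube.
  y = 1: RHS = 11 is not a perfect cube.
  y = -1: RHS = -23 is not a perfect cube.
  y = 2: RHS = 130 is not a perfect cube.
  y = -2: RHS = -142 is not a perfect cube.
  y = 3: RHS = 453 is not a perfect cube.
  y = -3: RHS = -465 is not a perfect cube.
Continuing the search up to |y| = 30 finds no solutions either.
No (x, y) in the scanned range satisfies the equation.

No integer solutions with |y| ≤ 30.


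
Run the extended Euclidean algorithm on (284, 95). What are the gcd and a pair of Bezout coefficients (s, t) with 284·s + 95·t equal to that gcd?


Euclidean algorithm on (284, 95) — divide until remainder is 0:
  284 = 2 · 95 + 94
  95 = 1 · 94 + 1
  94 = 94 · 1 + 0
gcd(284, 95) = 1.
Track Bezout coefficients alongside the remainders: start with r₀ = 284 = a·1 + b·0 (s = 1, t = 0) and r₁ = 95 = a·0 + b·1 (s = 0, t = 1); each new remainder r_{k+1} = r_{k-1} − q_k·r_k inherits s_{k+1} = s_{k-1} − q_k·s_k, t_{k+1} = t_{k-1} − q_k·t_k, so r_k = a·s_k + b·t_k at every step:
  q = 2: r = 94, s = 1 − 2·0 = 1, t = 0 − 2·1 = -2  (check: 284·1 + 95·(-2) = 94)
  q = 1: r = 1, s = 0 − 1·1 = -1, t = 1 − 1·(-2) = 3  (check: 284·(-1) + 95·3 = 1)
The row with r = 1 (the gcd) gives the Bezout coefficients s = -1, t = 3.
Result: 284 · (-1) + 95 · (3) = 1.

gcd(284, 95) = 1; s = -1, t = 3 (check: 284·(-1) + 95·3 = 1).


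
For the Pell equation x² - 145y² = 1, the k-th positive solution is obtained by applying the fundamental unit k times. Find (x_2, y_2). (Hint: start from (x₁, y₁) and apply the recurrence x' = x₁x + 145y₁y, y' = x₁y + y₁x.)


Step 1: Find the fundamental solution (x₁, y₁) of x² - 145y² = 1.
  Expand √145 as a continued fraction. a₀ = ⌊√145⌋ = 12; iterate m_{k+1} = d_k·a_k − m_k, d_{k+1} = (145 − m_{k+1}²)/d_k, a_{k+1} = ⌊(a₀ + m_{k+1})/d_{k+1}⌋ (starting m₀ = 0, d₀ = 1), with convergents p_k = a_k·p_{k-1} + p_{k-2}, q_k = a_k·q_{k-1} + q_{k-2} (p₋₁ = 1, q₋₁ = 0):
  k = 0: a₀ = 12; p₀/q₀ = 12/1; p₀² − 145·q₀² = 144 − 145 = -1.
  k = 1: m = 12, d = 1, a = ⌊(12 + 12)/1⌋ = 24; p/q = (24·12 + 1)/(24·1 + 0) = 289/24; p² − 145·q² = 83521 − 83520 = 1.
  The first convergent with p² − 145·q² = 1 gives the fundamental solution (x₁, y₁) = (289, 24).
Step 2: Apply the recurrence (x_{n+1}, y_{n+1}) = (x₁x_n + 145y₁y_n, x₁y_n + y₁x_n) repeatedly.
  From (x_1, y_1) = (289, 24): x_2 = 289·289 + 145·24·24 = 167041; y_2 = 289·24 + 24·289 = 13872.
Step 3: Verify x_2² - 145·y_2² = 27902695681 - 27902695680 = 1 (should be 1). ✓

(x_1, y_1) = (289, 24); (x_2, y_2) = (167041, 13872).


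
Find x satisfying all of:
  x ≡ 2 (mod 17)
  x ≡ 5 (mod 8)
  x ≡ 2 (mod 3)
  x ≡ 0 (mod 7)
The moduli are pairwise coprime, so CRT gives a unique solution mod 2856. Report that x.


Product of moduli M = 17 · 8 · 3 · 7 = 2856.
Merge one congruence at a time:
  Start: x ≡ 2 (mod 17).
  Combine with x ≡ 5 (mod 8); new modulus lcm = 136.
    Write x = 2 + 17·t and substitute into x ≡ 5 (mod 8): 17·t ≡ 5 − 2 = 3 (mod 8).
    Reduce coefficients mod 8: 1·t ≡ 3 (mod 8).
    So t ≡ 3 (mod 8).
    Then x = 2 + 17·3 = 53, valid modulo lcm(17, 8) = 136: x ≡ 53 (mod 136).
  Combine with x ≡ 2 (mod 3); new modulus lcm = 408.
    Write x = 53 + 136·t and substitute into x ≡ 2 (mod 3): 136·t ≡ 2 − 53 = -51 (mod 3).
    Reduce coefficients mod 3: 1·t ≡ 0 (mod 3).
    So t ≡ 0 (mod 3).
    Then x = 53 + 136·0 = 53, valid modulo lcm(136, 3) = 408: x ≡ 53 (mod 408).
  Combine with x ≡ 0 (mod 7); new modulus lcm = 2856.
    Write x = 53 + 408·t and substitute into x ≡ 0 (mod 7): 408·t ≡ 0 − 53 = -53 (mod 7).
    Reduce coefficients mod 7: 2·t ≡ 3 (mod 7).
    The inverse of 2 mod 7 is 4 (since 2·4 = 8 = 1·7 + 1), so t ≡ 4·3 = 12 ≡ 5 (mod 7).
    Then x = 53 + 408·5 = 2093, valid modulo lcm(408, 7) = 2856: x ≡ 2093 (mod 2856).
Verify against each original: 2093 mod 17 = 2, 2093 mod 8 = 5, 2093 mod 3 = 2, 2093 mod 7 = 0.

x ≡ 2093 (mod 2856).


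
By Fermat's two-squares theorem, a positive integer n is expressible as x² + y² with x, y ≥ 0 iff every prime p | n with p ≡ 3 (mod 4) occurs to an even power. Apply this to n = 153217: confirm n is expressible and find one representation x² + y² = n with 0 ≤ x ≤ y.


Step 1: Factor n = 153217 = 37 · 41 · 101.
Step 2: Check the mod-4 condition on each prime factor: 37 ≡ 1 (mod 4), exponent 1; 41 ≡ 1 (mod 4), exponent 1; 101 ≡ 1 (mod 4), exponent 1.
All primes ≡ 3 (mod 4) appear to even exponent (or don't appear), so by the two-squares theorem n IS expressible as a sum of two squares.
Step 3: Build a representation. Here n = 37 · 41 · 101 is a product of primes ≡ 1 (mod 4). Each prime p ≡ 1 (mod 4) is itself a sum of two squares; find a² by testing p − a² for a perfect square:
  37: 37 − 1² = 36 = 6² ⇒ 37 = 1² + 6².
  41: 41 − 1² = 40, 41 − 2² = 37, 41 − 3² = 32, 41 − 4² = 25 = 5² ⇒ 41 = 4² + 5².
  101: 101 − 1² = 100 = 10² ⇒ 101 = 1² + 10².
  Combine using the Brahmagupta–Fibonacci identity (a² + b²)(c² + d²) = (ac − bd)² + (ad + bc)² = (ac + bd)² + (ad − bc)²:
  37 · 41 = 1517: from (1² + 6²)(4² + 5²), take (1·4 − 6·5, 1·5 + 6·4) = (4 − 30, 5 + 24) = (-26, 29); dropping signs (only squares matter) gives (26, 29); check 26² + 29² = 676 + 841 = 1517 ✓.
  1517 · 101 = 153217: from (26² + 29²)(1² + 10²), take (26·1 − 29·10, 26·10 + 29·1) = (26 − 290, 260 + 29) = (-264, 289); dropping signs (only squares matter) gives (264, 289); check 264² + 289² = 69696 + 83521 = 153217 ✓.
Step 4: Order so x ≤ y and verify: 264² + 289² = 69696 + 83521 = 153217 = n. ✓

n = 153217 = 264² + 289² (one valid representation with x ≤ y).


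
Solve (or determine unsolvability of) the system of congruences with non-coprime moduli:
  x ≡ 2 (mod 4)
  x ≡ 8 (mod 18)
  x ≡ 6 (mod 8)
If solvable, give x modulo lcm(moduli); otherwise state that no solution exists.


Moduli 4, 18, 8 are not pairwise coprime, so CRT works modulo lcm(m_i) when all pairwise compatibility conditions hold.
Pairwise compatibility: gcd(m_i, m_j) must divide a_i - a_j for every pair.
Merge one congruence at a time:
  Start: x ≡ 2 (mod 4).
  Combine with x ≡ 8 (mod 18): gcd(4, 18) = 2; 8 - 2 = 6, which IS divisible by 2, so compatible.
    Write x = 2 + 4·t and substitute into x ≡ 8 (mod 18): 4·t ≡ 8 − 2 = 6 (mod 18).
    Divide the congruence (and modulus) by g = 2: 2·t ≡ 3 (mod 9).
    The inverse of 2 mod 9 is 5 (since 2·5 = 10 = 1·9 + 1), so t ≡ 5·3 = 15 ≡ 6 (mod 9).
    Then x = 2 + 4·6 = 26, valid modulo lcm(4, 18) = 36: x ≡ 26 (mod 36).
  Combine with x ≡ 6 (mod 8): gcd(36, 8) = 4; 6 - 26 = -20, which IS divisible by 4, so compatible.
    Write x = 26 + 36·t and substitute into x ≡ 6 (mod 8): 36·t ≡ 6 − 26 = -20 (mod 8).
    Divide the congruence (and modulus) by g = 4: 9·t ≡ -5 (mod 2).
    Reduce coefficients mod 2: 1·t ≡ 1 (mod 2).
    So t ≡ 1 (mod 2).
    Then x = 26 + 36·1 = 62, valid modulo lcm(36, 8) = 72: x ≡ 62 (mod 72).
Verify: 62 mod 4 = 2, 62 mod 18 = 8, 62 mod 8 = 6.

x ≡ 62 (mod 72).


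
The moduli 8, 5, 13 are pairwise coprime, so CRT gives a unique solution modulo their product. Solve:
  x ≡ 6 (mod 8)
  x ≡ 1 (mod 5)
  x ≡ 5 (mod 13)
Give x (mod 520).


Moduli 8, 5, 13 are pairwise coprime; by CRT there is a unique solution modulo M = 8 · 5 · 13 = 520.
Solve pairwise, accumulating the modulus:
  Start with x ≡ 6 (mod 8).
  Combine with x ≡ 1 (mod 5): since gcd(8, 5) = 1, we get a unique residue mod 40.
    Write x = 6 + 8·t and substitute into x ≡ 1 (mod 5): 8·t ≡ 1 − 6 = -5 (mod 5).
    Reduce coefficients mod 5: 3·t ≡ 0 (mod 5).
    The inverse of 3 mod 5 is 2 (since 3·2 = 6 = 1·5 + 1), so t ≡ 2·0 = 0 ≡ 0 (mod 5).
    Then x = 6 + 8·0 = 6, valid modulo lcm(8, 5) = 40: x ≡ 6 (mod 40).
  Combine with x ≡ 5 (mod 13): since gcd(40, 13) = 1, we get a unique residue mod 520.
    Write x = 6 + 40·t and substitute into x ≡ 5 (mod 13): 40·t ≡ 5 − 6 = -1 (mod 13).
    Reduce coefficients mod 13: 1·t ≡ 12 (mod 13).
    So t ≡ 12 (mod 13).
    Then x = 6 + 40·12 = 486, valid modulo lcm(40, 13) = 520: x ≡ 486 (mod 520).
Verify: 486 mod 8 = 6 ✓, 486 mod 5 = 1 ✓, 486 mod 13 = 5 ✓.

x ≡ 486 (mod 520).


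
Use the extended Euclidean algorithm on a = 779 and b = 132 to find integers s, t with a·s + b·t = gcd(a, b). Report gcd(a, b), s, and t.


Euclidean algorithm on (779, 132) — divide until remainder is 0:
  779 = 5 · 132 + 119
  132 = 1 · 119 + 13
  119 = 9 · 13 + 2
  13 = 6 · 2 + 1
  2 = 2 · 1 + 0
gcd(779, 132) = 1.
Track Bezout coefficients alongside the remainders: start with r₀ = 779 = a·1 + b·0 (s = 1, t = 0) and r₁ = 132 = a·0 + b·1 (s = 0, t = 1); each new remainder r_{k+1} = r_{k-1} − q_k·r_k inherits s_{k+1} = s_{k-1} − q_k·s_k, t_{k+1} = t_{k-1} − q_k·t_k, so r_k = a·s_k + b·t_k at every step:
  q = 5: r = 119, s = 1 − 5·0 = 1, t = 0 − 5·1 = -5  (check: 779·1 + 132·(-5) = 119)
  q = 1: r = 13, s = 0 − 1·1 = -1, t = 1 − 1·(-5) = 6  (check: 779·(-1) + 132·6 = 13)
  q = 9: r = 2, s = 1 − 9·(-1) = 10, t = -5 − 9·6 = -59  (check: 779·10 + 132·(-59) = 2)
  q = 6: r = 1, s = -1 − 6·10 = -61, t = 6 − 6·(-59) = 360  (check: 779·(-61) + 132·360 = 1)
The row with r = 1 (the gcd) gives the Bezout coefficients s = -61, t = 360.
Result: 779 · (-61) + 132 · (360) = 1.

gcd(779, 132) = 1; s = -61, t = 360 (check: 779·(-61) + 132·360 = 1).


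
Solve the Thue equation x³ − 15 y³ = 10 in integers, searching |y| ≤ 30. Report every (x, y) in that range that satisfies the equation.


The equation is x³ - 15y³ = 10. For fixed y, x³ = 15·y³ + 10, so a solution requires the RHS to be a perfect cube.
Strategy: iterate y from -30 to 30, compute RHS = 15·y³ + 10, and check whether it is a (positive or negative) perfect cube.
Check small values of y:
  y = 0: RHS = 10 is not a perfect cube.
  y = 1: RHS = 25 is not a perfect cube.
  y = -1: RHS = -5 is not a perfect cube.
  y = 2: RHS = 130 is not a perfect cube.
  y = -2: RHS = -110 is not a perfect cube.
  y = 3: RHS = 415 is not a perfect cube.
  y = -3: RHS = -395 is not a perfect cube.
Continuing the search up to |y| = 30 finds no solutions either.
No (x, y) in the scanned range satisfies the equation.

No integer solutions with |y| ≤ 30.


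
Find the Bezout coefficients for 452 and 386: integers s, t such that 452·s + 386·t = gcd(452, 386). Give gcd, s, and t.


Euclidean algorithm on (452, 386) — divide until remainder is 0:
  452 = 1 · 386 + 66
  386 = 5 · 66 + 56
  66 = 1 · 56 + 10
  56 = 5 · 10 + 6
  10 = 1 · 6 + 4
  6 = 1 · 4 + 2
  4 = 2 · 2 + 0
gcd(452, 386) = 2.
Track Bezout coefficients alongside the remainders: start with r₀ = 452 = a·1 + b·0 (s = 1, t = 0) and r₁ = 386 = a·0 + b·1 (s = 0, t = 1); each new remainder r_{k+1} = r_{k-1} − q_k·r_k inherits s_{k+1} = s_{k-1} − q_k·s_k, t_{k+1} = t_{k-1} − q_k·t_k, so r_k = a·s_k + b·t_k at every step:
  q = 1: r = 66, s = 1 − 1·0 = 1, t = 0 − 1·1 = -1  (check: 452·1 + 386·(-1) = 66)
  q = 5: r = 56, s = 0 − 5·1 = -5, t = 1 − 5·(-1) = 6  (check: 452·(-5) + 386·6 = 56)
  q = 1: r = 10, s = 1 − 1·(-5) = 6, t = -1 − 1·6 = -7  (check: 452·6 + 386·(-7) = 10)
  q = 5: r = 6, s = -5 − 5·6 = -35, t = 6 − 5·(-7) = 41  (check: 452·(-35) + 386·41 = 6)
  q = 1: r = 4, s = 6 − 1·(-35) = 41, t = -7 − 1·41 = -48  (check: 452·41 + 386·(-48) = 4)
  q = 1: r = 2, s = -35 − 1·41 = -76, t = 41 − 1·(-48) = 89  (check: 452·(-76) + 386·89 = 2)
The row with r = 2 (the gcd) gives the Bezout coefficients s = -76, t = 89.
Result: 452 · (-76) + 386 · (89) = 2.

gcd(452, 386) = 2; s = -76, t = 89 (check: 452·(-76) + 386·89 = 2).


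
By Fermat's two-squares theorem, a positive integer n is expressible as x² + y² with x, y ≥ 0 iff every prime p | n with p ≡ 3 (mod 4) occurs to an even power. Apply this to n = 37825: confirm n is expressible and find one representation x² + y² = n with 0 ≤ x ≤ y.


Step 1: Factor n = 37825 = 5^2 · 17 · 89.
Step 2: Check the mod-4 condition on each prime factor: 5 ≡ 1 (mod 4), exponent 2; 17 ≡ 1 (mod 4), exponent 1; 89 ≡ 1 (mod 4), exponent 1.
All primes ≡ 3 (mod 4) appear to even exponent (or don't appear), so by the two-squares theorem n IS expressible as a sum of two squares.
Step 3: Build a representation. Group n = k² · m with k = 5 and m = 17 · 89 = 1513 (a product of primes ≡ 1 (mod 4)); a representation of m scales to one of n via (k·x)² + (k·y)² = k²(x² + y²). Each prime p ≡ 1 (mod 4) is itself a sum of two squares; find a² by testing p − a² for a perfect square:
  17: 17 − 1² = 16 = 4² ⇒ 17 = 1² + 4².
  89: 89 − 1² = 88, 89 − 2² = 85, 89 − 3² = 80, 89 − 4² = 73, 89 − 5² = 64 = 8² ⇒ 89 = 5² + 8².
  Combine using the Brahmagupta–Fibonacci identity (a² + b²)(c² + d²) = (ac − bd)² + (ad + bc)² = (ac + bd)² + (ad − bc)²:
  17 · 89 = 1513: from (1² + 4²)(5² + 8²), take (1·5 − 4·8, 1·8 + 4·5) = (5 − 32, 8 + 20) = (-27, 28); dropping signs (only squares matter) gives (27, 28); check 27² + 28² = 729 + 784 = 1513 ✓.
  Scale by k = 5: (5·27, 5·28) = (135, 140).
Step 4: Order so x ≤ y and verify: 135² + 140² = 18225 + 19600 = 37825 = n. ✓

n = 37825 = 135² + 140² (one valid representation with x ≤ y).


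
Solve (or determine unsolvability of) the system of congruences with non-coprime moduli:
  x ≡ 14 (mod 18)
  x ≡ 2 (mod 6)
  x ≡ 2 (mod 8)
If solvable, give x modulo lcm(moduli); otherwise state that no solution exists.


Moduli 18, 6, 8 are not pairwise coprime, so CRT works modulo lcm(m_i) when all pairwise compatibility conditions hold.
Pairwise compatibility: gcd(m_i, m_j) must divide a_i - a_j for every pair.
Merge one congruence at a time:
  Start: x ≡ 14 (mod 18).
  Combine with x ≡ 2 (mod 6): gcd(18, 6) = 6; 2 - 14 = -12, which IS divisible by 6, so compatible.
    Write x = 14 + 18·t and substitute into x ≡ 2 (mod 6): 18·t ≡ 2 − 14 = -12 (mod 6).
    Divide the congruence (and modulus) by g = 6: 3·t ≡ -2 (mod 1).
    Modulo 1 every t works; take t = 0.
    Then x = 14 + 18·0 = 14, valid modulo lcm(18, 6) = 18: x ≡ 14 (mod 18).
  Combine with x ≡ 2 (mod 8): gcd(18, 8) = 2; 2 - 14 = -12, which IS divisible by 2, so compatible.
    Write x = 14 + 18·t and substitute into x ≡ 2 (mod 8): 18·t ≡ 2 − 14 = -12 (mod 8).
    Divide the congruence (and modulus) by g = 2: 9·t ≡ -6 (mod 4).
    Reduce coefficients mod 4: 1·t ≡ 2 (mod 4).
    So t ≡ 2 (mod 4).
    Then x = 14 + 18·2 = 50, valid modulo lcm(18, 8) = 72: x ≡ 50 (mod 72).
Verify: 50 mod 18 = 14, 50 mod 6 = 2, 50 mod 8 = 2.

x ≡ 50 (mod 72).


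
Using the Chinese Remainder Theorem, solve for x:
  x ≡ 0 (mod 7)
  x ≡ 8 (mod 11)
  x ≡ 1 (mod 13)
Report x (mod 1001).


Moduli 7, 11, 13 are pairwise coprime; by CRT there is a unique solution modulo M = 7 · 11 · 13 = 1001.
Solve pairwise, accumulating the modulus:
  Start with x ≡ 0 (mod 7).
  Combine with x ≡ 8 (mod 11): since gcd(7, 11) = 1, we get a unique residue mod 77.
    Write x = 0 + 7·t and substitute into x ≡ 8 (mod 11): 7·t ≡ 8 − 0 = 8 (mod 11).
    The inverse of 7 mod 11 is 8 (since 7·8 = 56 = 5·11 + 1), so t ≡ 8·8 = 64 ≡ 9 (mod 11).
    Then x = 0 + 7·9 = 63, valid modulo lcm(7, 11) = 77: x ≡ 63 (mod 77).
  Combine with x ≡ 1 (mod 13): since gcd(77, 13) = 1, we get a unique residue mod 1001.
    Write x = 63 + 77·t and substitute into x ≡ 1 (mod 13): 77·t ≡ 1 − 63 = -62 (mod 13).
    Reduce coefficients mod 13: 12·t ≡ 3 (mod 13).
    The inverse of 12 mod 13 is 12 (since 12·12 = 144 = 11·13 + 1), so t ≡ 12·3 = 36 ≡ 10 (mod 13).
    Then x = 63 + 77·10 = 833, valid modulo lcm(77, 13) = 1001: x ≡ 833 (mod 1001).
Verify: 833 mod 7 = 0 ✓, 833 mod 11 = 8 ✓, 833 mod 13 = 1 ✓.

x ≡ 833 (mod 1001).


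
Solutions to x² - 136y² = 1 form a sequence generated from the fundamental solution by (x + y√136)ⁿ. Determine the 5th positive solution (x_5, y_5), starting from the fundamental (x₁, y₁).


Step 1: Find the fundamental solution (x₁, y₁) of x² - 136y² = 1.
  Expand √136 as a continued fraction. a₀ = ⌊√136⌋ = 11; iterate m_{k+1} = d_k·a_k − m_k, d_{k+1} = (136 − m_{k+1}²)/d_k, a_{k+1} = ⌊(a₀ + m_{k+1})/d_{k+1}⌋ (starting m₀ = 0, d₀ = 1), with convergents p_k = a_k·p_{k-1} + p_{k-2}, q_k = a_k·q_{k-1} + q_{k-2} (p₋₁ = 1, q₋₁ = 0):
  k = 0: a₀ = 11; p₀/q₀ = 11/1; p₀² − 136·q₀² = 121 − 136 = -15.
  k = 1: m = 11, d = 15, a = ⌊(11 + 11)/15⌋ = 1; p/q = (1·11 + 1)/(1·1 + 0) = 12/1; p² − 136·q² = 144 − 136 = 8.
  k = 2: m = 4, d = 8, a = ⌊(11 + 4)/8⌋ = 1; p/q = (1·12 + 11)/(1·1 + 1) = 23/2; p² − 136·q² = 529 − 544 = -15.
  k = 3: m = 4, d = 15, a = ⌊(11 + 4)/15⌋ = 1; p/q = (1·23 + 12)/(1·2 + 1) = 35/3; p² − 136·q² = 1225 − 1224 = 1.
  The first convergent with p² − 136·q² = 1 gives the fundamental solution (x₁, y₁) = (35, 3).
Step 2: Apply the recurrence (x_{n+1}, y_{n+1}) = (x₁x_n + 136y₁y_n, x₁y_n + y₁x_n) repeatedly.
  From (x_1, y_1) = (35, 3): x_2 = 35·35 + 136·3·3 = 2449; y_2 = 35·3 + 3·35 = 210.
  From (x_2, y_2) = (2449, 210): x_3 = 35·2449 + 136·3·210 = 171395; y_3 = 35·210 + 3·2449 = 14697.
  From (x_3, y_3) = (171395, 14697): x_4 = 35·171395 + 136·3·14697 = 11995201; y_4 = 35·14697 + 3·171395 = 1028580.
  From (x_4, y_4) = (11995201, 1028580): x_5 = 35·11995201 + 136·3·1028580 = 839492675; y_5 = 35·1028580 + 3·11995201 = 71985903.
Step 3: Verify x_5² - 136·y_5² = 704747951378655625 - 704747951378655624 = 1 (should be 1). ✓

(x_1, y_1) = (35, 3); (x_5, y_5) = (839492675, 71985903).


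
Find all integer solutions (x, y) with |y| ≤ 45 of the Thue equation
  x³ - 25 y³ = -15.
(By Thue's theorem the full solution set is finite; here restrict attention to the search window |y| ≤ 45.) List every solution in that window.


The equation is x³ - 25y³ = -15. For fixed y, x³ = 25·y³ − 15, so a solution requires the RHS to be a perfect cube.
Strategy: iterate y from -45 to 45, compute RHS = 25·y³ − 15, and check whether it is a (positive or negative) perfect cube.
Check small values of y:
  y = 0: RHS = -15 is not a perfect cube.
  y = 1: RHS = 10 is not a perfect cube.
  y = -1: RHS = -40 is not a perfect cube.
  y = 2: RHS = 185 is not a perfect cube.
  y = -2: RHS = -215 is not a perfect cube.
  y = 3: RHS = 660 is not a perfect cube.
  y = -3: RHS = -690 is not a perfect cube.
Continuing the search up to |y| = 45 finds no solutions either.
No (x, y) in the scanned range satisfies the equation.

No integer solutions with |y| ≤ 45.


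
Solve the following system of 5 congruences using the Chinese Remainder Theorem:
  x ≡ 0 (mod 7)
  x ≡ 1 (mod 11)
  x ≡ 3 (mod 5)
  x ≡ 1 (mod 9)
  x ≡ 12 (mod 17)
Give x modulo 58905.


Product of moduli M = 7 · 11 · 5 · 9 · 17 = 58905.
Merge one congruence at a time:
  Start: x ≡ 0 (mod 7).
  Combine with x ≡ 1 (mod 11); new modulus lcm = 77.
    Write x = 0 + 7·t and substitute into x ≡ 1 (mod 11): 7·t ≡ 1 − 0 = 1 (mod 11).
    The inverse of 7 mod 11 is 8 (since 7·8 = 56 = 5·11 + 1), so t ≡ 8·1 = 8 ≡ 8 (mod 11).
    Then x = 0 + 7·8 = 56, valid modulo lcm(7, 11) = 77: x ≡ 56 (mod 77).
  Combine with x ≡ 3 (mod 5); new modulus lcm = 385.
    Write x = 56 + 77·t and substitute into x ≡ 3 (mod 5): 77·t ≡ 3 − 56 = -53 (mod 5).
    Reduce coefficients mod 5: 2·t ≡ 2 (mod 5).
    The inverse of 2 mod 5 is 3 (since 2·3 = 6 = 1·5 + 1), so t ≡ 3·2 = 6 ≡ 1 (mod 5).
    Then x = 56 + 77·1 = 133, valid modulo lcm(77, 5) = 385: x ≡ 133 (mod 385).
  Combine with x ≡ 1 (mod 9); new modulus lcm = 3465.
    Write x = 133 + 385·t and substitute into x ≡ 1 (mod 9): 385·t ≡ 1 − 133 = -132 (mod 9).
    Reduce coefficients mod 9: 7·t ≡ 3 (mod 9).
    The inverse of 7 mod 9 is 4 (since 7·4 = 28 = 3·9 + 1), so t ≡ 4·3 = 12 ≡ 3 (mod 9).
    Then x = 133 + 385·3 = 1288, valid modulo lcm(385, 9) = 3465: x ≡ 1288 (mod 3465).
  Combine with x ≡ 12 (mod 17); new modulus lcm = 58905.
    Write x = 1288 + 3465·t and substitute into x ≡ 12 (mod 17): 3465·t ≡ 12 − 1288 = -1276 (mod 17).
    Reduce coefficients mod 17: 14·t ≡ 16 (mod 17).
    The inverse of 14 mod 17 is 11 (since 14·11 = 154 = 9·17 + 1), so t ≡ 11·16 = 176 ≡ 6 (mod 17).
    Then x = 1288 + 3465·6 = 22078, valid modulo lcm(3465, 17) = 58905: x ≡ 22078 (mod 58905).
Verify against each original: 22078 mod 7 = 0, 22078 mod 11 = 1, 22078 mod 5 = 3, 22078 mod 9 = 1, 22078 mod 17 = 12.

x ≡ 22078 (mod 58905).


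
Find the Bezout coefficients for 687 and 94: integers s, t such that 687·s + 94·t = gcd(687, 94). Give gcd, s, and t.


Euclidean algorithm on (687, 94) — divide until remainder is 0:
  687 = 7 · 94 + 29
  94 = 3 · 29 + 7
  29 = 4 · 7 + 1
  7 = 7 · 1 + 0
gcd(687, 94) = 1.
Track Bezout coefficients alongside the remainders: start with r₀ = 687 = a·1 + b·0 (s = 1, t = 0) and r₁ = 94 = a·0 + b·1 (s = 0, t = 1); each new remainder r_{k+1} = r_{k-1} − q_k·r_k inherits s_{k+1} = s_{k-1} − q_k·s_k, t_{k+1} = t_{k-1} − q_k·t_k, so r_k = a·s_k + b·t_k at every step:
  q = 7: r = 29, s = 1 − 7·0 = 1, t = 0 − 7·1 = -7  (check: 687·1 + 94·(-7) = 29)
  q = 3: r = 7, s = 0 − 3·1 = -3, t = 1 − 3·(-7) = 22  (check: 687·(-3) + 94·22 = 7)
  q = 4: r = 1, s = 1 − 4·(-3) = 13, t = -7 − 4·22 = -95  (check: 687·13 + 94·(-95) = 1)
The row with r = 1 (the gcd) gives the Bezout coefficients s = 13, t = -95.
Result: 687 · (13) + 94 · (-95) = 1.

gcd(687, 94) = 1; s = 13, t = -95 (check: 687·13 + 94·(-95) = 1).


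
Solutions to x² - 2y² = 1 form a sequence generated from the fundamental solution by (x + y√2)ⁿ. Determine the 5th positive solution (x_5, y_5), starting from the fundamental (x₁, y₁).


Step 1: Find the fundamental solution (x₁, y₁) of x² - 2y² = 1.
  Expand √2 as a continued fraction. a₀ = ⌊√2⌋ = 1; iterate m_{k+1} = d_k·a_k − m_k, d_{k+1} = (2 − m_{k+1}²)/d_k, a_{k+1} = ⌊(a₀ + m_{k+1})/d_{k+1}⌋ (starting m₀ = 0, d₀ = 1), with convergents p_k = a_k·p_{k-1} + p_{k-2}, q_k = a_k·q_{k-1} + q_{k-2} (p₋₁ = 1, q₋₁ = 0):
  k = 0: a₀ = 1; p₀/q₀ = 1/1; p₀² − 2·q₀² = 1 − 2 = -1.
  k = 1: m = 1, d = 1, a = ⌊(1 + 1)/1⌋ = 2; p/q = (2·1 + 1)/(2·1 + 0) = 3/2; p² − 2·q² = 9 − 8 = 1.
  The first convergent with p² − 2·q² = 1 gives the fundamental solution (x₁, y₁) = (3, 2).
Step 2: Apply the recurrence (x_{n+1}, y_{n+1}) = (x₁x_n + 2y₁y_n, x₁y_n + y₁x_n) repeatedly.
  From (x_1, y_1) = (3, 2): x_2 = 3·3 + 2·2·2 = 17; y_2 = 3·2 + 2·3 = 12.
  From (x_2, y_2) = (17, 12): x_3 = 3·17 + 2·2·12 = 99; y_3 = 3·12 + 2·17 = 70.
  From (x_3, y_3) = (99, 70): x_4 = 3·99 + 2·2·70 = 577; y_4 = 3·70 + 2·99 = 408.
  From (x_4, y_4) = (577, 408): x_5 = 3·577 + 2·2·408 = 3363; y_5 = 3·408 + 2·577 = 2378.
Step 3: Verify x_5² - 2·y_5² = 11309769 - 11309768 = 1 (should be 1). ✓

(x_1, y_1) = (3, 2); (x_5, y_5) = (3363, 2378).


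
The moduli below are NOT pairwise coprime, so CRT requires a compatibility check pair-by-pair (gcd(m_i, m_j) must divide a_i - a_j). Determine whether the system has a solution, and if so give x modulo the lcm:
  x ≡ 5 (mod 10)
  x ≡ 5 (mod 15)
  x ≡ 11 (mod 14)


Moduli 10, 15, 14 are not pairwise coprime, so CRT works modulo lcm(m_i) when all pairwise compatibility conditions hold.
Pairwise compatibility: gcd(m_i, m_j) must divide a_i - a_j for every pair.
Merge one congruence at a time:
  Start: x ≡ 5 (mod 10).
  Combine with x ≡ 5 (mod 15): gcd(10, 15) = 5; 5 - 5 = 0, which IS divisible by 5, so compatible.
    Write x = 5 + 10·t and substitute into x ≡ 5 (mod 15): 10·t ≡ 5 − 5 = 0 (mod 15).
    Divide the congruence (and modulus) by g = 5: 2·t ≡ 0 (mod 3).
    The inverse of 2 mod 3 is 2 (since 2·2 = 4 = 1·3 + 1), so t ≡ 2·0 = 0 ≡ 0 (mod 3).
    Then x = 5 + 10·0 = 5, valid modulo lcm(10, 15) = 30: x ≡ 5 (mod 30).
  Combine with x ≡ 11 (mod 14): gcd(30, 14) = 2; 11 - 5 = 6, which IS divisible by 2, so compatible.
    Write x = 5 + 30·t and substitute into x ≡ 11 (mod 14): 30·t ≡ 11 − 5 = 6 (mod 14).
    Divide the congruence (and modulus) by g = 2: 15·t ≡ 3 (mod 7).
    Reduce coefficients mod 7: 1·t ≡ 3 (mod 7).
    So t ≡ 3 (mod 7).
    Then x = 5 + 30·3 = 95, valid modulo lcm(30, 14) = 210: x ≡ 95 (mod 210).
Verify: 95 mod 10 = 5, 95 mod 15 = 5, 95 mod 14 = 11.

x ≡ 95 (mod 210).


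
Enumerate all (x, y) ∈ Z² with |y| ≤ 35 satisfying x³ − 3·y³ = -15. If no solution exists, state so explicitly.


The equation is x³ - 3y³ = -15. For fixed y, x³ = 3·y³ − 15, so a solution requires the RHS to be a perfect cube.
Strategy: iterate y from -35 to 35, compute RHS = 3·y³ − 15, and check whether it is a (positive or negative) perfect cube.
Check small values of y:
  y = 0: RHS = -15 is not a perfect cube.
  y = 1: RHS = -12 is not a perfect cube.
  y = -1: RHS = -18 is not a perfect cube.
  y = 2: RHS = 9 is not a perfect cube.
  y = -2: RHS = -39 is not a perfect cube.
  y = 3: RHS = 66 is not a perfect cube.
  y = -3: RHS = -96 is not a perfect cube.
Continuing the search up to |y| = 35 finds no solutions either.
No (x, y) in the scanned range satisfies the equation.

No integer solutions with |y| ≤ 35.


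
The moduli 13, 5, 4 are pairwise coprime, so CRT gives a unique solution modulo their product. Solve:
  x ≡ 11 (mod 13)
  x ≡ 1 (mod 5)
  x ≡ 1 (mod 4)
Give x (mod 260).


Moduli 13, 5, 4 are pairwise coprime; by CRT there is a unique solution modulo M = 13 · 5 · 4 = 260.
Solve pairwise, accumulating the modulus:
  Start with x ≡ 11 (mod 13).
  Combine with x ≡ 1 (mod 5): since gcd(13, 5) = 1, we get a unique residue mod 65.
    Write x = 11 + 13·t and substitute into x ≡ 1 (mod 5): 13·t ≡ 1 − 11 = -10 (mod 5).
    Reduce coefficients mod 5: 3·t ≡ 0 (mod 5).
    The inverse of 3 mod 5 is 2 (since 3·2 = 6 = 1·5 + 1), so t ≡ 2·0 = 0 ≡ 0 (mod 5).
    Then x = 11 + 13·0 = 11, valid modulo lcm(13, 5) = 65: x ≡ 11 (mod 65).
  Combine with x ≡ 1 (mod 4): since gcd(65, 4) = 1, we get a unique residue mod 260.
    Write x = 11 + 65·t and substitute into x ≡ 1 (mod 4): 65·t ≡ 1 − 11 = -10 (mod 4).
    Reduce coefficients mod 4: 1·t ≡ 2 (mod 4).
    So t ≡ 2 (mod 4).
    Then x = 11 + 65·2 = 141, valid modulo lcm(65, 4) = 260: x ≡ 141 (mod 260).
Verify: 141 mod 13 = 11 ✓, 141 mod 5 = 1 ✓, 141 mod 4 = 1 ✓.

x ≡ 141 (mod 260).


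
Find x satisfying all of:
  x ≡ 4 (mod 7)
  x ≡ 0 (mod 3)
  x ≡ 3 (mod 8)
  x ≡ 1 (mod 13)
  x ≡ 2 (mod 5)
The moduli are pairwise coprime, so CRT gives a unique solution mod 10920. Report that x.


Product of moduli M = 7 · 3 · 8 · 13 · 5 = 10920.
Merge one congruence at a time:
  Start: x ≡ 4 (mod 7).
  Combine with x ≡ 0 (mod 3); new modulus lcm = 21.
    Write x = 4 + 7·t and substitute into x ≡ 0 (mod 3): 7·t ≡ 0 − 4 = -4 (mod 3).
    Reduce coefficients mod 3: 1·t ≡ 2 (mod 3).
    So t ≡ 2 (mod 3).
    Then x = 4 + 7·2 = 18, valid modulo lcm(7, 3) = 21: x ≡ 18 (mod 21).
  Combine with x ≡ 3 (mod 8); new modulus lcm = 168.
    Write x = 18 + 21·t and substitute into x ≡ 3 (mod 8): 21·t ≡ 3 − 18 = -15 (mod 8).
    Reduce coefficients mod 8: 5·t ≡ 1 (mod 8).
    The inverse of 5 mod 8 is 5 (since 5·5 = 25 = 3·8 + 1), so t ≡ 5·1 = 5 ≡ 5 (mod 8).
    Then x = 18 + 21·5 = 123, valid modulo lcm(21, 8) = 168: x ≡ 123 (mod 168).
  Combine with x ≡ 1 (mod 13); new modulus lcm = 2184.
    Write x = 123 + 168·t and substitute into x ≡ 1 (mod 13): 168·t ≡ 1 − 123 = -122 (mod 13).
    Reduce coefficients mod 13: 12·t ≡ 8 (mod 13).
    The inverse of 12 mod 13 is 12 (since 12·12 = 144 = 11·13 + 1), so t ≡ 12·8 = 96 ≡ 5 (mod 13).
    Then x = 123 + 168·5 = 963, valid modulo lcm(168, 13) = 2184: x ≡ 963 (mod 2184).
  Combine with x ≡ 2 (mod 5); new modulus lcm = 10920.
    Write x = 963 + 2184·t and substitute into x ≡ 2 (mod 5): 2184·t ≡ 2 − 963 = -961 (mod 5).
    Reduce coefficients mod 5: 4·t ≡ 4 (mod 5).
    The inverse of 4 mod 5 is 4 (since 4·4 = 16 = 3·5 + 1), so t ≡ 4·4 = 16 ≡ 1 (mod 5).
    Then x = 963 + 2184·1 = 3147, valid modulo lcm(2184, 5) = 10920: x ≡ 3147 (mod 10920).
Verify against each original: 3147 mod 7 = 4, 3147 mod 3 = 0, 3147 mod 8 = 3, 3147 mod 13 = 1, 3147 mod 5 = 2.

x ≡ 3147 (mod 10920).


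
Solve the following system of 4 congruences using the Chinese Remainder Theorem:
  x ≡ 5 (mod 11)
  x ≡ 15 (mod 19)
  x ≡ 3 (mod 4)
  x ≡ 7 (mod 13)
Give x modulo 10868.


Product of moduli M = 11 · 19 · 4 · 13 = 10868.
Merge one congruence at a time:
  Start: x ≡ 5 (mod 11).
  Combine with x ≡ 15 (mod 19); new modulus lcm = 209.
    Write x = 5 + 11·t and substitute into x ≡ 15 (mod 19): 11·t ≡ 15 − 5 = 10 (mod 19).
    The inverse of 11 mod 19 is 7 (since 11·7 = 77 = 4·19 + 1), so t ≡ 7·10 = 70 ≡ 13 (mod 19).
    Then x = 5 + 11·13 = 148, valid modulo lcm(11, 19) = 209: x ≡ 148 (mod 209).
  Combine with x ≡ 3 (mod 4); new modulus lcm = 836.
    Write x = 148 + 209·t and substitute into x ≡ 3 (mod 4): 209·t ≡ 3 − 148 = -145 (mod 4).
    Reduce coefficients mod 4: 1·t ≡ 3 (mod 4).
    So t ≡ 3 (mod 4).
    Then x = 148 + 209·3 = 775, valid modulo lcm(209, 4) = 836: x ≡ 775 (mod 836).
  Combine with x ≡ 7 (mod 13); new modulus lcm = 10868.
    Write x = 775 + 836·t and substitute into x ≡ 7 (mod 13): 836·t ≡ 7 − 775 = -768 (mod 13).
    Reduce coefficients mod 13: 4·t ≡ 12 (mod 13).
    The inverse of 4 mod 13 is 10 (since 4·10 = 40 = 3·13 + 1), so t ≡ 10·12 = 120 ≡ 3 (mod 13).
    Then x = 775 + 836·3 = 3283, valid modulo lcm(836, 13) = 10868: x ≡ 3283 (mod 10868).
Verify against each original: 3283 mod 11 = 5, 3283 mod 19 = 15, 3283 mod 4 = 3, 3283 mod 13 = 7.

x ≡ 3283 (mod 10868).


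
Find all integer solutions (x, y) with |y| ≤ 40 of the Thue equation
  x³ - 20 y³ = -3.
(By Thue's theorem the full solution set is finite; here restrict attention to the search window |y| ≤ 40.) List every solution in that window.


The equation is x³ - 20y³ = -3. For fixed y, x³ = 20·y³ − 3, so a solution requires the RHS to be a perfect cube.
Strategy: iterate y from -40 to 40, compute RHS = 20·y³ − 3, and check whether it is a (positive or negative) perfect cube.
Check small values of y:
  y = 0: RHS = -3 is not a perfect cube.
  y = 1: RHS = 17 is not a perfect cube.
  y = -1: RHS = -23 is not a perfect cube.
  y = 2: RHS = 157 is not a perfect cube.
  y = -2: RHS = -163 is not a perfect cube.
  y = 3: RHS = 537 is not a perfect cube.
  y = -3: RHS = -543 is not a perfect cube.
Continuing the search up to |y| = 40 finds no solutions either.
No (x, y) in the scanned range satisfies the equation.

No integer solutions with |y| ≤ 40.


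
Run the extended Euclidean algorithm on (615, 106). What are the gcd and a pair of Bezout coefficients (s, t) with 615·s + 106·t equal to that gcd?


Euclidean algorithm on (615, 106) — divide until remainder is 0:
  615 = 5 · 106 + 85
  106 = 1 · 85 + 21
  85 = 4 · 21 + 1
  21 = 21 · 1 + 0
gcd(615, 106) = 1.
Track Bezout coefficients alongside the remainders: start with r₀ = 615 = a·1 + b·0 (s = 1, t = 0) and r₁ = 106 = a·0 + b·1 (s = 0, t = 1); each new remainder r_{k+1} = r_{k-1} − q_k·r_k inherits s_{k+1} = s_{k-1} − q_k·s_k, t_{k+1} = t_{k-1} − q_k·t_k, so r_k = a·s_k + b·t_k at every step:
  q = 5: r = 85, s = 1 − 5·0 = 1, t = 0 − 5·1 = -5  (check: 615·1 + 106·(-5) = 85)
  q = 1: r = 21, s = 0 − 1·1 = -1, t = 1 − 1·(-5) = 6  (check: 615·(-1) + 106·6 = 21)
  q = 4: r = 1, s = 1 − 4·(-1) = 5, t = -5 − 4·6 = -29  (check: 615·5 + 106·(-29) = 1)
The row with r = 1 (the gcd) gives the Bezout coefficients s = 5, t = -29.
Result: 615 · (5) + 106 · (-29) = 1.

gcd(615, 106) = 1; s = 5, t = -29 (check: 615·5 + 106·(-29) = 1).


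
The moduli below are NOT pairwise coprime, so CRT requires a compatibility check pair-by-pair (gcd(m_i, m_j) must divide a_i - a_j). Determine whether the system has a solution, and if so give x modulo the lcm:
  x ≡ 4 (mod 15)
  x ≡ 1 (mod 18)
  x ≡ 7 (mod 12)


Moduli 15, 18, 12 are not pairwise coprime, so CRT works modulo lcm(m_i) when all pairwise compatibility conditions hold.
Pairwise compatibility: gcd(m_i, m_j) must divide a_i - a_j for every pair.
Merge one congruence at a time:
  Start: x ≡ 4 (mod 15).
  Combine with x ≡ 1 (mod 18): gcd(15, 18) = 3; 1 - 4 = -3, which IS divisible by 3, so compatible.
    Write x = 4 + 15·t and substitute into x ≡ 1 (mod 18): 15·t ≡ 1 − 4 = -3 (mod 18).
    Divide the congruence (and modulus) by g = 3: 5·t ≡ -1 (mod 6).
    Reduce coefficients mod 6: 5·t ≡ 5 (mod 6).
    The inverse of 5 mod 6 is 5 (since 5·5 = 25 = 4·6 + 1), so t ≡ 5·5 = 25 ≡ 1 (mod 6).
    Then x = 4 + 15·1 = 19, valid modulo lcm(15, 18) = 90: x ≡ 19 (mod 90).
  Combine with x ≡ 7 (mod 12): gcd(90, 12) = 6; 7 - 19 = -12, which IS divisible by 6, so compatible.
    Write x = 19 + 90·t and substitute into x ≡ 7 (mod 12): 90·t ≡ 7 − 19 = -12 (mod 12).
    Divide the congruence (and modulus) by g = 6: 15·t ≡ -2 (mod 2).
    Reduce coefficients mod 2: 1·t ≡ 0 (mod 2).
    So t ≡ 0 (mod 2).
    Then x = 19 + 90·0 = 19, valid modulo lcm(90, 12) = 180: x ≡ 19 (mod 180).
Verify: 19 mod 15 = 4, 19 mod 18 = 1, 19 mod 12 = 7.

x ≡ 19 (mod 180).


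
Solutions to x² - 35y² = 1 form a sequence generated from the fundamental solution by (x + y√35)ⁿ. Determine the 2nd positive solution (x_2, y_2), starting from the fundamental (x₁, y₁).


Step 1: Find the fundamental solution (x₁, y₁) of x² - 35y² = 1.
  Expand √35 as a continued fraction. a₀ = ⌊√35⌋ = 5; iterate m_{k+1} = d_k·a_k − m_k, d_{k+1} = (35 − m_{k+1}²)/d_k, a_{k+1} = ⌊(a₀ + m_{k+1})/d_{k+1}⌋ (starting m₀ = 0, d₀ = 1), with convergents p_k = a_k·p_{k-1} + p_{k-2}, q_k = a_k·q_{k-1} + q_{k-2} (p₋₁ = 1, q₋₁ = 0):
  k = 0: a₀ = 5; p₀/q₀ = 5/1; p₀² − 35·q₀² = 25 − 35 = -10.
  k = 1: m = 5, d = 10, a = ⌊(5 + 5)/10⌋ = 1; p/q = (1·5 + 1)/(1·1 + 0) = 6/1; p² − 35·q² = 36 − 35 = 1.
  The first convergent with p² − 35·q² = 1 gives the fundamental solution (x₁, y₁) = (6, 1).
Step 2: Apply the recurrence (x_{n+1}, y_{n+1}) = (x₁x_n + 35y₁y_n, x₁y_n + y₁x_n) repeatedly.
  From (x_1, y_1) = (6, 1): x_2 = 6·6 + 35·1·1 = 71; y_2 = 6·1 + 1·6 = 12.
Step 3: Verify x_2² - 35·y_2² = 5041 - 5040 = 1 (should be 1). ✓

(x_1, y_1) = (6, 1); (x_2, y_2) = (71, 12).


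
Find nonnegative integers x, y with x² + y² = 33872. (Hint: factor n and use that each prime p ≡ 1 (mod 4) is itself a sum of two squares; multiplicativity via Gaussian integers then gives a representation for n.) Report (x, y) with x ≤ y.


Step 1: Factor n = 33872 = 2^4 · 29 · 73.
Step 2: Check the mod-4 condition on each prime factor: 2 = 2 (special); 29 ≡ 1 (mod 4), exponent 1; 73 ≡ 1 (mod 4), exponent 1.
All primes ≡ 3 (mod 4) appear to even exponent (or don't appear), so by the two-squares theorem n IS expressible as a sum of two squares.
Step 3: Build a representation. Group n = k² · m with k = 4 and m = 29 · 73 = 2117 (a product of primes ≡ 1 (mod 4)); a representation of m scales to one of n via (k·x)² + (k·y)² = k²(x² + y²). Each prime p ≡ 1 (mod 4) is itself a sum of two squares; find a² by testing p − a² for a perfect square:
  29: 29 − 1² = 28, 29 − 2² = 25 = 5² ⇒ 29 = 2² + 5².
  73: 73 − 1² = 72, 73 − 2² = 69, 73 − 3² = 64 = 8² ⇒ 73 = 3² + 8².
  Combine using the Brahmagupta–Fibonacci identity (a² + b²)(c² + d²) = (ac − bd)² + (ad + bc)² = (ac + bd)² + (ad − bc)²:
  29 · 73 = 2117: from (2² + 5²)(3² + 8²), take (2·3 − 5·8, 2·8 + 5·3) = (6 − 40, 16 + 15) = (-34, 31); dropping signs (only squares matter) gives (34, 31); check 34² + 31² = 1156 + 961 = 2117 ✓.
  Scale by k = 4: (4·34, 4·31) = (136, 124).
Step 4: Order so x ≤ y and verify: 124² + 136² = 15376 + 18496 = 33872 = n. ✓

n = 33872 = 124² + 136² (one valid representation with x ≤ y).
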